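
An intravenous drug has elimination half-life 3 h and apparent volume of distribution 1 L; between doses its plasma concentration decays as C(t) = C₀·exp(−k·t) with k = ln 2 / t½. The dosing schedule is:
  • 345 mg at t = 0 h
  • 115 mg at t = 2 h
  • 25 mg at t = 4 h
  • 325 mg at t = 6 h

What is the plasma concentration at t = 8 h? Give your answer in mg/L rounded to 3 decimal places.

k = ln 2 / 3 = 0.23105 per h
Dose 1 (345 mg at t=0 h): 345·exp(−0.23105·8) = 54.334 mg/L
Dose 2 (115 mg at t=2 h): 115·exp(−0.23105·6) = 28.750 mg/L
Dose 3 (25 mg at t=4 h): 25·exp(−0.23105·4) = 9.921 mg/L
Dose 4 (325 mg at t=6 h): 325·exp(−0.23105·2) = 204.737 mg/L
C(8) = 54.334 + 28.750 + 9.921 + 204.737 = 297.743 mg/L

297.743 mg/L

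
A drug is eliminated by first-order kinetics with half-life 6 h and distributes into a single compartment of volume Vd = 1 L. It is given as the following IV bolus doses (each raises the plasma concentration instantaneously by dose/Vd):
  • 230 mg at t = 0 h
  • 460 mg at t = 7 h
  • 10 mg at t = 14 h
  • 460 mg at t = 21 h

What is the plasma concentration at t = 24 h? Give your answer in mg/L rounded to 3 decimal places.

407.335 mg/L

k = ln 2 / 6 = 0.11552 per h
Dose 1 (230 mg at t=0 h): 230·exp(−0.11552·24) = 14.375 mg/L
Dose 2 (460 mg at t=7 h): 460·exp(−0.11552·17) = 64.542 mg/L
Dose 3 (10 mg at t=14 h): 10·exp(−0.11552·10) = 3.150 mg/L
Dose 4 (460 mg at t=21 h): 460·exp(−0.11552·3) = 325.269 mg/L
C(24) = 14.375 + 64.542 + 3.150 + 325.269 = 407.335 mg/L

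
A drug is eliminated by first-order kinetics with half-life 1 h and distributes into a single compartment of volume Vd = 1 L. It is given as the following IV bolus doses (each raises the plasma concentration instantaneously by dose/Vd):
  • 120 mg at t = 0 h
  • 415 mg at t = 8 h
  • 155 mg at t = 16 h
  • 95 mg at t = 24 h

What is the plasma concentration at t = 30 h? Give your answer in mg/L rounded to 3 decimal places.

1.494 mg/L

k = ln 2 / 1 = 0.69315 per h
Dose 1 (120 mg at t=0 h): 120·exp(−0.69315·30) = 0.000 mg/L
Dose 2 (415 mg at t=8 h): 415·exp(−0.69315·22) = 0.000 mg/L
Dose 3 (155 mg at t=16 h): 155·exp(−0.69315·14) = 0.009 mg/L
Dose 4 (95 mg at t=24 h): 95·exp(−0.69315·6) = 1.484 mg/L
C(30) = 0.000 + 0.000 + 0.009 + 1.484 = 1.494 mg/L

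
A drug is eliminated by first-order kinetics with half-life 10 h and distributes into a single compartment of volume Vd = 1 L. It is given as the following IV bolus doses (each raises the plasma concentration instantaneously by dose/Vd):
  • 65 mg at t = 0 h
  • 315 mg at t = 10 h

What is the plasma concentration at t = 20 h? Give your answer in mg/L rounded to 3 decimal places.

k = ln 2 / 10 = 0.06931 per h
Dose 1 (65 mg at t=0 h): 65·exp(−0.06931·20) = 16.250 mg/L
Dose 2 (315 mg at t=10 h): 315·exp(−0.06931·10) = 157.500 mg/L
C(20) = 16.250 + 157.500 = 173.750 mg/L

173.750 mg/L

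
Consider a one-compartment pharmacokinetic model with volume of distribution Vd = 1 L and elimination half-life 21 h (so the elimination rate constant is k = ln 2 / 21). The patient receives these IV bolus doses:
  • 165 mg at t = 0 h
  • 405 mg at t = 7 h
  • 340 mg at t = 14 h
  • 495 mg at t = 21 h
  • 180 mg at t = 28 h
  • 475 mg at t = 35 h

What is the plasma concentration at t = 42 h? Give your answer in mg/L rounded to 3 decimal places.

1041.647 mg/L

k = ln 2 / 21 = 0.03301 per h
Dose 1 (165 mg at t=0 h): 165·exp(−0.03301·42) = 41.250 mg/L
Dose 2 (405 mg at t=7 h): 405·exp(−0.03301·35) = 127.567 mg/L
Dose 3 (340 mg at t=14 h): 340·exp(−0.03301·28) = 134.929 mg/L
Dose 4 (495 mg at t=21 h): 495·exp(−0.03301·21) = 247.500 mg/L
Dose 5 (180 mg at t=28 h): 180·exp(−0.03301·14) = 113.393 mg/L
Dose 6 (475 mg at t=35 h): 475·exp(−0.03301·7) = 377.008 mg/L
C(42) = 41.250 + 127.567 + 134.929 + 247.500 + 113.393 + 377.008 = 1041.647 mg/L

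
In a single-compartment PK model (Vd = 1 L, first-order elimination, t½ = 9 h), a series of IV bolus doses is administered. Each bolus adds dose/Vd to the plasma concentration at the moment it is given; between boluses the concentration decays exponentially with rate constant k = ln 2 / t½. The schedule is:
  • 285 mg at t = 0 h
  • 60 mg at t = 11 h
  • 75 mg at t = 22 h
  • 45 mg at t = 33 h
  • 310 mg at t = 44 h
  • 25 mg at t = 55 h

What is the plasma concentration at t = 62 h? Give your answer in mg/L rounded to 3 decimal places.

k = ln 2 / 9 = 0.07702 per h
Dose 1 (285 mg at t=0 h): 285·exp(−0.07702·62) = 2.405 mg/L
Dose 2 (60 mg at t=11 h): 60·exp(−0.07702·51) = 1.181 mg/L
Dose 3 (75 mg at t=22 h): 75·exp(−0.07702·40) = 3.445 mg/L
Dose 4 (45 mg at t=33 h): 45·exp(−0.07702·29) = 4.822 mg/L
Dose 5 (310 mg at t=44 h): 310·exp(−0.07702·18) = 77.500 mg/L
Dose 6 (25 mg at t=55 h): 25·exp(−0.07702·7) = 14.582 mg/L
C(62) = 2.405 + 1.181 + 3.445 + 4.822 + 77.500 + 14.582 = 103.934 mg/L

103.934 mg/L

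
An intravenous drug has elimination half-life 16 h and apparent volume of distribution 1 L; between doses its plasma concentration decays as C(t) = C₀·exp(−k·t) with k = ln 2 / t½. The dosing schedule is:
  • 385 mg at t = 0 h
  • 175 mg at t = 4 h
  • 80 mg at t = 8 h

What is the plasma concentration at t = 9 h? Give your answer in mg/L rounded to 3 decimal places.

k = ln 2 / 16 = 0.04332 per h
Dose 1 (385 mg at t=0 h): 385·exp(−0.04332·9) = 260.694 mg/L
Dose 2 (175 mg at t=4 h): 175·exp(−0.04332·5) = 140.918 mg/L
Dose 3 (80 mg at t=8 h): 80·exp(−0.04332·1) = 76.608 mg/L
C(9) = 260.694 + 140.918 + 76.608 = 478.220 mg/L

478.220 mg/L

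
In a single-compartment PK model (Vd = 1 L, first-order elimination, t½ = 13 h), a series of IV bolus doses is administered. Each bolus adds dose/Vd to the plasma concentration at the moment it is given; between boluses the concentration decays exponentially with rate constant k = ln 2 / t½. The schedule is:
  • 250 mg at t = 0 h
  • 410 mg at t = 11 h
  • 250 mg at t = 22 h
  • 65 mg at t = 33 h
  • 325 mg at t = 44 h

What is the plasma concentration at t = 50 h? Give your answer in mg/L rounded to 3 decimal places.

387.088 mg/L

k = ln 2 / 13 = 0.05332 per h
Dose 1 (250 mg at t=0 h): 250·exp(−0.05332·50) = 17.383 mg/L
Dose 2 (410 mg at t=11 h): 410·exp(−0.05332·39) = 51.250 mg/L
Dose 3 (250 mg at t=22 h): 250·exp(−0.05332·28) = 56.178 mg/L
Dose 4 (65 mg at t=33 h): 65·exp(−0.05332·17) = 26.258 mg/L
Dose 5 (325 mg at t=44 h): 325·exp(−0.05332·6) = 236.019 mg/L
C(50) = 17.383 + 51.250 + 56.178 + 26.258 + 236.019 = 387.088 mg/L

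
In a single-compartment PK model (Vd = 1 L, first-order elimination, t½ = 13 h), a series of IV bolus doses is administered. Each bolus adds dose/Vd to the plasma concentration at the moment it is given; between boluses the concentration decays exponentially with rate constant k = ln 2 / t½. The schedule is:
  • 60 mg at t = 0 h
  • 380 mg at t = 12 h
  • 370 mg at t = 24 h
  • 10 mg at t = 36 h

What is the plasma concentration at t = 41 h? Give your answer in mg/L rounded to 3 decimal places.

k = ln 2 / 13 = 0.05332 per h
Dose 1 (60 mg at t=0 h): 60·exp(−0.05332·41) = 6.741 mg/L
Dose 2 (380 mg at t=12 h): 380·exp(−0.05332·29) = 80.957 mg/L
Dose 3 (370 mg at t=24 h): 370·exp(−0.05332·17) = 149.468 mg/L
Dose 4 (10 mg at t=36 h): 10·exp(−0.05332·5) = 7.660 mg/L
C(41) = 6.741 + 80.957 + 149.468 + 7.660 = 244.826 mg/L

244.826 mg/L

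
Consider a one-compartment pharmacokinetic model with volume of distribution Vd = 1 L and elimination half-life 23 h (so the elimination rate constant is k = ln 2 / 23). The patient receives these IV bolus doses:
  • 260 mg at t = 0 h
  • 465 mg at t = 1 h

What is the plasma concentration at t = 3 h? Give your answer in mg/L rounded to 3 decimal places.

675.325 mg/L

k = ln 2 / 23 = 0.03014 per h
Dose 1 (260 mg at t=0 h): 260·exp(−0.03014·3) = 237.525 mg/L
Dose 2 (465 mg at t=1 h): 465·exp(−0.03014·2) = 437.801 mg/L
C(3) = 237.525 + 437.801 = 675.325 mg/L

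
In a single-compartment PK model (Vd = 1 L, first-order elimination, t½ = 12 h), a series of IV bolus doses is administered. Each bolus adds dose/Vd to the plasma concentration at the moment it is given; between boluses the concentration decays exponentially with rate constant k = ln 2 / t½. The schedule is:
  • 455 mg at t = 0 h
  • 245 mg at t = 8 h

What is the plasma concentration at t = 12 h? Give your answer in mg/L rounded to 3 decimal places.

k = ln 2 / 12 = 0.05776 per h
Dose 1 (455 mg at t=0 h): 455·exp(−0.05776·12) = 227.500 mg/L
Dose 2 (245 mg at t=8 h): 245·exp(−0.05776·4) = 194.457 mg/L
C(12) = 227.500 + 194.457 = 421.957 mg/L

421.957 mg/L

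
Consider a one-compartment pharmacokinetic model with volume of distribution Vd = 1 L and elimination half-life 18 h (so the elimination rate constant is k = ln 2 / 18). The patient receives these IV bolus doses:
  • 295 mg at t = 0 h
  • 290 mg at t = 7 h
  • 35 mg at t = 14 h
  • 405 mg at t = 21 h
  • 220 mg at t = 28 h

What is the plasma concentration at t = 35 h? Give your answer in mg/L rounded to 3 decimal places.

k = ln 2 / 18 = 0.03851 per h
Dose 1 (295 mg at t=0 h): 295·exp(−0.03851·35) = 76.645 mg/L
Dose 2 (290 mg at t=7 h): 290·exp(−0.03851·28) = 98.657 mg/L
Dose 3 (35 mg at t=14 h): 35·exp(−0.03851·21) = 15.591 mg/L
Dose 4 (405 mg at t=21 h): 405·exp(−0.03851·14) = 236.222 mg/L
Dose 5 (220 mg at t=28 h): 220·exp(−0.03851·7) = 168.018 mg/L
C(35) = 76.645 + 98.657 + 15.591 + 236.222 + 168.018 = 595.133 mg/L

595.133 mg/L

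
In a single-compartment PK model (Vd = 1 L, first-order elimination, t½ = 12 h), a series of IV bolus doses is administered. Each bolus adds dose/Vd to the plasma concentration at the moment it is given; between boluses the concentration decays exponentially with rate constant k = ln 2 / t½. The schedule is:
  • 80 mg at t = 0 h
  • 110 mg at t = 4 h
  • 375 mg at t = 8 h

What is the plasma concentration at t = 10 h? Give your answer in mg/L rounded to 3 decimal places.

456.767 mg/L

k = ln 2 / 12 = 0.05776 per h
Dose 1 (80 mg at t=0 h): 80·exp(−0.05776·10) = 44.898 mg/L
Dose 2 (110 mg at t=4 h): 110·exp(−0.05776·6) = 77.782 mg/L
Dose 3 (375 mg at t=8 h): 375·exp(−0.05776·2) = 334.087 mg/L
C(10) = 44.898 + 77.782 + 334.087 = 456.767 mg/L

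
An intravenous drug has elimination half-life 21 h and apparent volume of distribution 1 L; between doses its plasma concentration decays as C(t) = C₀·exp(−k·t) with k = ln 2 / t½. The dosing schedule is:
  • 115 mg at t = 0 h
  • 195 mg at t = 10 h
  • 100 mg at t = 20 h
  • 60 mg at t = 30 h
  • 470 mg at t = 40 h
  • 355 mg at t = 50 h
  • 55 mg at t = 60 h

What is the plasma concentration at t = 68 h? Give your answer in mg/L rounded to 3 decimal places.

503.294 mg/L

k = ln 2 / 21 = 0.03301 per h
Dose 1 (115 mg at t=0 h): 115·exp(−0.03301·68) = 12.188 mg/L
Dose 2 (195 mg at t=10 h): 195·exp(−0.03301·58) = 28.749 mg/L
Dose 3 (100 mg at t=20 h): 100·exp(−0.03301·48) = 20.508 mg/L
Dose 4 (60 mg at t=30 h): 60·exp(−0.03301·38) = 17.117 mg/L
Dose 5 (470 mg at t=40 h): 470·exp(−0.03301·28) = 186.520 mg/L
Dose 6 (355 mg at t=50 h): 355·exp(−0.03301·18) = 195.976 mg/L
Dose 7 (55 mg at t=60 h): 55·exp(−0.03301·8) = 42.236 mg/L
C(68) = 12.188 + 28.749 + 20.508 + 17.117 + 186.520 + 195.976 + 42.236 = 503.294 mg/L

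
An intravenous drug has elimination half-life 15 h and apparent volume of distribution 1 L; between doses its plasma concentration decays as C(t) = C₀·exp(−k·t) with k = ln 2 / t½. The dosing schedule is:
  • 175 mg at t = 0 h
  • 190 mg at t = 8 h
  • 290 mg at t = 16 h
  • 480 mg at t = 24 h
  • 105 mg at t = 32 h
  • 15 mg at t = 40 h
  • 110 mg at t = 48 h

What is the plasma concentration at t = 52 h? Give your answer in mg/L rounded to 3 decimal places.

368.987 mg/L

k = ln 2 / 15 = 0.04621 per h
Dose 1 (175 mg at t=0 h): 175·exp(−0.04621·52) = 15.830 mg/L
Dose 2 (190 mg at t=8 h): 190·exp(−0.04621·44) = 24.873 mg/L
Dose 3 (290 mg at t=16 h): 290·exp(−0.04621·36) = 54.945 mg/L
Dose 4 (480 mg at t=24 h): 480·exp(−0.04621·28) = 131.619 mg/L
Dose 5 (105 mg at t=32 h): 105·exp(−0.04621·20) = 41.669 mg/L
Dose 6 (15 mg at t=40 h): 15·exp(−0.04621·12) = 8.615 mg/L
Dose 7 (110 mg at t=48 h): 110·exp(−0.04621·4) = 91.436 mg/L
C(52) = 15.830 + 24.873 + 54.945 + 131.619 + 41.669 + 8.615 + 91.436 = 368.987 mg/L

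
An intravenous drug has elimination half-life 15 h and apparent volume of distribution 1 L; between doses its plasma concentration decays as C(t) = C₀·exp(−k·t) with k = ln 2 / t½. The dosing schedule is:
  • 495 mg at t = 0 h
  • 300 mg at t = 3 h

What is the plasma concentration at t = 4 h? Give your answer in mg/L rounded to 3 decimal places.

697.915 mg/L

k = ln 2 / 15 = 0.04621 per h
Dose 1 (495 mg at t=0 h): 495·exp(−0.04621·4) = 411.463 mg/L
Dose 2 (300 mg at t=3 h): 300·exp(−0.04621·1) = 286.452 mg/L
C(4) = 411.463 + 286.452 = 697.915 mg/L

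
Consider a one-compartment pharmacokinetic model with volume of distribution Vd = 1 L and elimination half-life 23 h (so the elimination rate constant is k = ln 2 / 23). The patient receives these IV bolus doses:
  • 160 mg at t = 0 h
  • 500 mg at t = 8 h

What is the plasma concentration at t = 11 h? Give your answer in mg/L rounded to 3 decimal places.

571.633 mg/L

k = ln 2 / 23 = 0.03014 per h
Dose 1 (160 mg at t=0 h): 160·exp(−0.03014·11) = 114.855 mg/L
Dose 2 (500 mg at t=8 h): 500·exp(−0.03014·3) = 456.778 mg/L
C(11) = 114.855 + 456.778 = 571.633 mg/L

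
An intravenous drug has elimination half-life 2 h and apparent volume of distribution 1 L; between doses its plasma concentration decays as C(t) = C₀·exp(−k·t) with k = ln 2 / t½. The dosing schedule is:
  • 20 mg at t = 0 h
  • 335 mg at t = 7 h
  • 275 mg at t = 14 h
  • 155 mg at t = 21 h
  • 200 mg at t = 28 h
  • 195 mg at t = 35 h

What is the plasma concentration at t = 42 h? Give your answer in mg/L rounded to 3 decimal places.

18.924 mg/L

k = ln 2 / 2 = 0.34657 per h
Dose 1 (20 mg at t=0 h): 20·exp(−0.34657·42) = 0.000 mg/L
Dose 2 (335 mg at t=7 h): 335·exp(−0.34657·35) = 0.002 mg/L
Dose 3 (275 mg at t=14 h): 275·exp(−0.34657·28) = 0.017 mg/L
Dose 4 (155 mg at t=21 h): 155·exp(−0.34657·21) = 0.107 mg/L
Dose 5 (200 mg at t=28 h): 200·exp(−0.34657·14) = 1.563 mg/L
Dose 6 (195 mg at t=35 h): 195·exp(−0.34657·7) = 17.236 mg/L
C(42) = 0.000 + 0.002 + 0.017 + 0.107 + 1.563 + 17.236 = 18.924 mg/L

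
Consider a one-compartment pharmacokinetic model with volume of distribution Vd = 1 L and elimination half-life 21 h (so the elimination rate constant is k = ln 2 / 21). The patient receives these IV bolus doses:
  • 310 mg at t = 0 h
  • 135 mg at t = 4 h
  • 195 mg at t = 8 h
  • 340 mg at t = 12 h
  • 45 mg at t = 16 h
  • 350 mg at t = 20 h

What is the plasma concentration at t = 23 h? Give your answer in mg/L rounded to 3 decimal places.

k = ln 2 / 21 = 0.03301 per h
Dose 1 (310 mg at t=0 h): 310·exp(−0.03301·23) = 145.098 mg/L
Dose 2 (135 mg at t=4 h): 135·exp(−0.03301·19) = 72.106 mg/L
Dose 3 (195 mg at t=8 h): 195·exp(−0.03301·15) = 118.854 mg/L
Dose 4 (340 mg at t=12 h): 340·exp(−0.03301·11) = 236.481 mg/L
Dose 5 (45 mg at t=16 h): 45·exp(−0.03301·7) = 35.717 mg/L
Dose 6 (350 mg at t=20 h): 350·exp(−0.03301·3) = 317.003 mg/L
C(23) = 145.098 + 72.106 + 118.854 + 236.481 + 35.717 + 317.003 = 925.259 mg/L

925.259 mg/L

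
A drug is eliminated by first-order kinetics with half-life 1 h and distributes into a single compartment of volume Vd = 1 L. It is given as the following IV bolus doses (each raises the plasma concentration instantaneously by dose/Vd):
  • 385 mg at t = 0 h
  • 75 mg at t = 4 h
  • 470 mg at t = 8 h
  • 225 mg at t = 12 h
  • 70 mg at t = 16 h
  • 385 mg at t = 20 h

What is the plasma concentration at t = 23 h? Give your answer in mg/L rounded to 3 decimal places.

48.796 mg/L

k = ln 2 / 1 = 0.69315 per h
Dose 1 (385 mg at t=0 h): 385·exp(−0.69315·23) = 0.000 mg/L
Dose 2 (75 mg at t=4 h): 75·exp(−0.69315·19) = 0.000 mg/L
Dose 3 (470 mg at t=8 h): 470·exp(−0.69315·15) = 0.014 mg/L
Dose 4 (225 mg at t=12 h): 225·exp(−0.69315·11) = 0.110 mg/L
Dose 5 (70 mg at t=16 h): 70·exp(−0.69315·7) = 0.547 mg/L
Dose 6 (385 mg at t=20 h): 385·exp(−0.69315·3) = 48.125 mg/L
C(23) = 0.000 + 0.000 + 0.014 + 0.110 + 0.547 + 48.125 = 48.796 mg/L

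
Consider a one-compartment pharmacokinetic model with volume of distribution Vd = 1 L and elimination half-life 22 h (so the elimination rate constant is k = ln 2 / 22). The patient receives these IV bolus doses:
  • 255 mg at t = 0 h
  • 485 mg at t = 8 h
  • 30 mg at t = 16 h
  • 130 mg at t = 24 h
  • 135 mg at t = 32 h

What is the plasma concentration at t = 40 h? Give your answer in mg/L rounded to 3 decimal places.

446.807 mg/L

k = ln 2 / 22 = 0.03151 per h
Dose 1 (255 mg at t=0 h): 255·exp(−0.03151·40) = 72.312 mg/L
Dose 2 (485 mg at t=8 h): 485·exp(−0.03151·32) = 176.962 mg/L
Dose 3 (30 mg at t=16 h): 30·exp(−0.03151·24) = 14.084 mg/L
Dose 4 (130 mg at t=24 h): 130·exp(−0.03151·16) = 78.526 mg/L
Dose 5 (135 mg at t=32 h): 135·exp(−0.03151·8) = 104.922 mg/L
C(40) = 72.312 + 176.962 + 14.084 + 78.526 + 104.922 = 446.807 mg/L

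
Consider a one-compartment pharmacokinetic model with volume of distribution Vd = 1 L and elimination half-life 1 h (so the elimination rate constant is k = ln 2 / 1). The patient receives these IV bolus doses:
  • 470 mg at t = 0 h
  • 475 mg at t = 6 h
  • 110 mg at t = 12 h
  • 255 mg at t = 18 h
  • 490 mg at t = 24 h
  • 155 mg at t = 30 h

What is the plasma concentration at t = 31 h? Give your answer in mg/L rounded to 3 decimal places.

81.359 mg/L

k = ln 2 / 1 = 0.69315 per h
Dose 1 (470 mg at t=0 h): 470·exp(−0.69315·31) = 0.000 mg/L
Dose 2 (475 mg at t=6 h): 475·exp(−0.69315·25) = 0.000 mg/L
Dose 3 (110 mg at t=12 h): 110·exp(−0.69315·19) = 0.000 mg/L
Dose 4 (255 mg at t=18 h): 255·exp(−0.69315·13) = 0.031 mg/L
Dose 5 (490 mg at t=24 h): 490·exp(−0.69315·7) = 3.828 mg/L
Dose 6 (155 mg at t=30 h): 155·exp(−0.69315·1) = 77.500 mg/L
C(31) = 0.000 + 0.000 + 0.000 + 0.031 + 3.828 + 77.500 = 81.359 mg/L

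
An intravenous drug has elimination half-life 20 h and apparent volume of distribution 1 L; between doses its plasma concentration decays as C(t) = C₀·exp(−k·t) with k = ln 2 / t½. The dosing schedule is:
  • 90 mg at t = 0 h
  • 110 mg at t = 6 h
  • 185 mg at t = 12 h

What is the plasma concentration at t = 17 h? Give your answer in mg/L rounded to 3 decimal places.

280.629 mg/L

k = ln 2 / 20 = 0.03466 per h
Dose 1 (90 mg at t=0 h): 90·exp(−0.03466·17) = 49.931 mg/L
Dose 2 (110 mg at t=6 h): 110·exp(−0.03466·11) = 75.132 mg/L
Dose 3 (185 mg at t=12 h): 185·exp(−0.03466·5) = 155.566 mg/L
C(17) = 49.931 + 75.132 + 155.566 = 280.629 mg/L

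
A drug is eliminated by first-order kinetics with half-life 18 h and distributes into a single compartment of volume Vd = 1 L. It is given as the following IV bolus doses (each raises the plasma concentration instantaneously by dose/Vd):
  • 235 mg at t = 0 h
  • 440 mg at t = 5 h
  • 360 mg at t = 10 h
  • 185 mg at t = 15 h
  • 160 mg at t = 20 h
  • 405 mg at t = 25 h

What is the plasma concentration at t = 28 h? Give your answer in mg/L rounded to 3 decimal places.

k = ln 2 / 18 = 0.03851 per h
Dose 1 (235 mg at t=0 h): 235·exp(−0.03851·28) = 79.946 mg/L
Dose 2 (440 mg at t=5 h): 440·exp(−0.03851·23) = 181.469 mg/L
Dose 3 (360 mg at t=10 h): 360·exp(−0.03851·18) = 180.000 mg/L
Dose 4 (185 mg at t=15 h): 185·exp(−0.03851·13) = 112.140 mg/L
Dose 5 (160 mg at t=20 h): 160·exp(−0.03851·8) = 117.579 mg/L
Dose 6 (405 mg at t=25 h): 405·exp(−0.03851·3) = 360.814 mg/L
C(28) = 79.946 + 181.469 + 180.000 + 112.140 + 117.579 + 360.814 = 1031.949 mg/L

1031.949 mg/L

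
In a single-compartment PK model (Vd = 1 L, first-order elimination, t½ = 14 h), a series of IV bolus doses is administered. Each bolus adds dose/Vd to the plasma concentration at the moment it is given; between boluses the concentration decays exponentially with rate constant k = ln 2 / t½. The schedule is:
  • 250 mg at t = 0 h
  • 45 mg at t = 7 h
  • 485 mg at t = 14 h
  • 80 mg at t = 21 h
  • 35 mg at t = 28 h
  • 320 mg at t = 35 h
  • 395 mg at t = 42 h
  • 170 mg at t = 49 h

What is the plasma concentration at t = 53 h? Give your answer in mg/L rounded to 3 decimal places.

k = ln 2 / 14 = 0.04951 per h
Dose 1 (250 mg at t=0 h): 250·exp(−0.04951·53) = 18.127 mg/L
Dose 2 (45 mg at t=7 h): 45·exp(−0.04951·46) = 4.614 mg/L
Dose 3 (485 mg at t=14 h): 485·exp(−0.04951·39) = 70.333 mg/L
Dose 4 (80 mg at t=21 h): 80·exp(−0.04951·32) = 16.407 mg/L
Dose 5 (35 mg at t=28 h): 35·exp(−0.04951·25) = 10.151 mg/L
Dose 6 (320 mg at t=35 h): 320·exp(−0.04951·18) = 131.254 mg/L
Dose 7 (395 mg at t=42 h): 395·exp(−0.04951·11) = 229.126 mg/L
Dose 8 (170 mg at t=49 h): 170·exp(−0.04951·4) = 139.457 mg/L
C(53) = 18.127 + 4.614 + 70.333 + 16.407 + 10.151 + 131.254 + 229.126 + 139.457 = 619.468 mg/L

619.468 mg/L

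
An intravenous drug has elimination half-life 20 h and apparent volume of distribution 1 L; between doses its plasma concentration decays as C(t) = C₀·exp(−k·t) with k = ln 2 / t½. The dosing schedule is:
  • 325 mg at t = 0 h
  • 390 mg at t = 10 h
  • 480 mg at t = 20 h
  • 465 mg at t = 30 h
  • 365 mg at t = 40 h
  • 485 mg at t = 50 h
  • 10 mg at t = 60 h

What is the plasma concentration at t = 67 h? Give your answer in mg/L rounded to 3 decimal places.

k = ln 2 / 20 = 0.03466 per h
Dose 1 (325 mg at t=0 h): 325·exp(−0.03466·67) = 31.874 mg/L
Dose 2 (390 mg at t=10 h): 390·exp(−0.03466·57) = 54.092 mg/L
Dose 3 (480 mg at t=20 h): 480·exp(−0.03466·47) = 94.150 mg/L
Dose 4 (465 mg at t=30 h): 465·exp(−0.03466·37) = 128.987 mg/L
Dose 5 (365 mg at t=40 h): 365·exp(−0.03466·27) = 143.187 mg/L
Dose 6 (485 mg at t=50 h): 485·exp(−0.03466·17) = 269.071 mg/L
Dose 7 (10 mg at t=60 h): 10·exp(−0.03466·7) = 7.846 mg/L
C(67) = 31.874 + 54.092 + 94.150 + 128.987 + 143.187 + 269.071 + 7.846 = 729.206 mg/L

729.206 mg/L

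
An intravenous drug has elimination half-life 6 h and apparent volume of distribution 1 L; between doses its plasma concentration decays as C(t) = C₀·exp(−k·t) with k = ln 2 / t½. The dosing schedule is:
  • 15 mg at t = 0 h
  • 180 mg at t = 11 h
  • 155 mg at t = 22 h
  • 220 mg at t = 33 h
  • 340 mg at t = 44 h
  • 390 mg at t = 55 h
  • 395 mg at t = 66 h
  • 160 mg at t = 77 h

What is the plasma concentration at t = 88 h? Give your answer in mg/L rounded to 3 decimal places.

k = ln 2 / 6 = 0.11552 per h
Dose 1 (15 mg at t=0 h): 15·exp(−0.11552·88) = 0.001 mg/L
Dose 2 (180 mg at t=11 h): 180·exp(−0.11552·77) = 0.025 mg/L
Dose 3 (155 mg at t=22 h): 155·exp(−0.11552·66) = 0.076 mg/L
Dose 4 (220 mg at t=33 h): 220·exp(−0.11552·55) = 0.383 mg/L
Dose 5 (340 mg at t=44 h): 340·exp(−0.11552·44) = 2.108 mg/L
Dose 6 (390 mg at t=55 h): 390·exp(−0.11552·33) = 8.618 mg/L
Dose 7 (395 mg at t=66 h): 395·exp(−0.11552·22) = 31.104 mg/L
Dose 8 (160 mg at t=77 h): 160·exp(−0.11552·11) = 44.898 mg/L
C(88) = 0.001 + 0.025 + 0.076 + 0.383 + 2.108 + 8.618 + 31.104 + 44.898 = 87.213 mg/L

87.213 mg/L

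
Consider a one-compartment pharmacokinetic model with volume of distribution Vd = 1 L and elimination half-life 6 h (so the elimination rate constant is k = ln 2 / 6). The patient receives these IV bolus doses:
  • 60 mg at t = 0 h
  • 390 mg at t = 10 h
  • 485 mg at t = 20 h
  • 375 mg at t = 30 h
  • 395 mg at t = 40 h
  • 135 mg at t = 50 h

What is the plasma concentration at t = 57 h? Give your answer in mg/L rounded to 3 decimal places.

140.674 mg/L

k = ln 2 / 6 = 0.11552 per h
Dose 1 (60 mg at t=0 h): 60·exp(−0.11552·57) = 0.083 mg/L
Dose 2 (390 mg at t=10 h): 390·exp(−0.11552·47) = 1.710 mg/L
Dose 3 (485 mg at t=20 h): 485·exp(−0.11552·37) = 6.751 mg/L
Dose 4 (375 mg at t=30 h): 375·exp(−0.11552·27) = 16.573 mg/L
Dose 5 (395 mg at t=40 h): 395·exp(−0.11552·17) = 55.422 mg/L
Dose 6 (135 mg at t=50 h): 135·exp(−0.11552·7) = 60.136 mg/L
C(57) = 0.083 + 1.710 + 6.751 + 16.573 + 55.422 + 60.136 = 140.674 mg/L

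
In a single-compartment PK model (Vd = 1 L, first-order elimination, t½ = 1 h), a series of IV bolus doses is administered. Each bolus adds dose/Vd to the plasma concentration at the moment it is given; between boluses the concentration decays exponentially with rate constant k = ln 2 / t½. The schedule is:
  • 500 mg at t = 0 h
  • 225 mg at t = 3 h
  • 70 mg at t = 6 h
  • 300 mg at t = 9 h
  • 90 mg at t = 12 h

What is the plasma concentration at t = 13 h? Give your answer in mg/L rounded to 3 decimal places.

64.578 mg/L

k = ln 2 / 1 = 0.69315 per h
Dose 1 (500 mg at t=0 h): 500·exp(−0.69315·13) = 0.061 mg/L
Dose 2 (225 mg at t=3 h): 225·exp(−0.69315·10) = 0.220 mg/L
Dose 3 (70 mg at t=6 h): 70·exp(−0.69315·7) = 0.547 mg/L
Dose 4 (300 mg at t=9 h): 300·exp(−0.69315·4) = 18.750 mg/L
Dose 5 (90 mg at t=12 h): 90·exp(−0.69315·1) = 45.000 mg/L
C(13) = 0.061 + 0.220 + 0.547 + 18.750 + 45.000 = 64.578 mg/L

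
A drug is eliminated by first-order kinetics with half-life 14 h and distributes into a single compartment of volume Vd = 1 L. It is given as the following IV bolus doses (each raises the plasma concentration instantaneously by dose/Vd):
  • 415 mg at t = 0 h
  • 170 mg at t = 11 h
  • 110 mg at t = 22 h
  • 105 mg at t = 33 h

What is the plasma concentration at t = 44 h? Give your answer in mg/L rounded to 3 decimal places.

178.084 mg/L

k = ln 2 / 14 = 0.04951 per h
Dose 1 (415 mg at t=0 h): 415·exp(−0.04951·44) = 46.984 mg/L
Dose 2 (170 mg at t=11 h): 170·exp(−0.04951·33) = 33.180 mg/L
Dose 3 (110 mg at t=22 h): 110·exp(−0.04951·22) = 37.012 mg/L
Dose 4 (105 mg at t=33 h): 105·exp(−0.04951·11) = 60.907 mg/L
C(44) = 46.984 + 33.180 + 37.012 + 60.907 = 178.084 mg/L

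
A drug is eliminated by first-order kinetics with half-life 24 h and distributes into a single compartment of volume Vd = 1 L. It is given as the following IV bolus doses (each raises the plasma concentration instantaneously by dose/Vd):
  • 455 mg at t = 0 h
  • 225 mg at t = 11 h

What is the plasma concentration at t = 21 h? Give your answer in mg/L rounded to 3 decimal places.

k = ln 2 / 24 = 0.02888 per h
Dose 1 (455 mg at t=0 h): 455·exp(−0.02888·21) = 248.091 mg/L
Dose 2 (225 mg at t=11 h): 225·exp(−0.02888·10) = 168.560 mg/L
C(21) = 248.091 + 168.560 = 416.650 mg/L

416.650 mg/L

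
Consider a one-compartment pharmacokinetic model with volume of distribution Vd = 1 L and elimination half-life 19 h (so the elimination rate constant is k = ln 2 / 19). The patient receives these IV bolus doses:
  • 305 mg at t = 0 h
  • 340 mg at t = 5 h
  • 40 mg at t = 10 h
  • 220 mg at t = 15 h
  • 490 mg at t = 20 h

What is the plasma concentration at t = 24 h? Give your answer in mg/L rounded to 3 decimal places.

k = ln 2 / 19 = 0.03648 per h
Dose 1 (305 mg at t=0 h): 305·exp(−0.03648·24) = 127.072 mg/L
Dose 2 (340 mg at t=5 h): 340·exp(−0.03648·19) = 170.000 mg/L
Dose 3 (40 mg at t=10 h): 40·exp(−0.03648·14) = 24.002 mg/L
Dose 4 (220 mg at t=15 h): 220·exp(−0.03648·9) = 158.427 mg/L
Dose 5 (490 mg at t=20 h): 490·exp(−0.03648·4) = 423.469 mg/L
C(24) = 127.072 + 170.000 + 24.002 + 158.427 + 423.469 = 902.970 mg/L

902.970 mg/L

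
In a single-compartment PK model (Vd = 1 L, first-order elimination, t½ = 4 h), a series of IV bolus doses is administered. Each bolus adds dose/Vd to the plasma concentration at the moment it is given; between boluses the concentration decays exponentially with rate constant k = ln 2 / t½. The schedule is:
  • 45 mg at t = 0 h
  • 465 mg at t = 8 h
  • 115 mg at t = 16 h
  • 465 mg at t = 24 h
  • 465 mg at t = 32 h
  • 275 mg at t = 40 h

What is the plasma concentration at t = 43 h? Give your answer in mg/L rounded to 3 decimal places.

252.094 mg/L

k = ln 2 / 4 = 0.17329 per h
Dose 1 (45 mg at t=0 h): 45·exp(−0.17329·43) = 0.026 mg/L
Dose 2 (465 mg at t=8 h): 465·exp(−0.17329·35) = 1.080 mg/L
Dose 3 (115 mg at t=16 h): 115·exp(−0.17329·27) = 1.068 mg/L
Dose 4 (465 mg at t=24 h): 465·exp(−0.17329·19) = 17.281 mg/L
Dose 5 (465 mg at t=32 h): 465·exp(−0.17329·11) = 69.123 mg/L
Dose 6 (275 mg at t=40 h): 275·exp(−0.17329·3) = 163.516 mg/L
C(43) = 0.026 + 1.080 + 1.068 + 17.281 + 69.123 + 163.516 = 252.094 mg/L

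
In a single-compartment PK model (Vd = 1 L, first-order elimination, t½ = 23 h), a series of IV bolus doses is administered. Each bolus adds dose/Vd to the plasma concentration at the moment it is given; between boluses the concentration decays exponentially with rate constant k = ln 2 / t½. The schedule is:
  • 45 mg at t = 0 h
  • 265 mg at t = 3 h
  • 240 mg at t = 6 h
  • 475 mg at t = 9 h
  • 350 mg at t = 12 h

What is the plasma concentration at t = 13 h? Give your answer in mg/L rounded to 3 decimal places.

1181.482 mg/L

k = ln 2 / 23 = 0.03014 per h
Dose 1 (45 mg at t=0 h): 45·exp(−0.03014·13) = 30.413 mg/L
Dose 2 (265 mg at t=3 h): 265·exp(−0.03014·10) = 196.048 mg/L
Dose 3 (240 mg at t=6 h): 240·exp(−0.03014·7) = 194.354 mg/L
Dose 4 (475 mg at t=9 h): 475·exp(−0.03014·4) = 421.057 mg/L
Dose 5 (350 mg at t=12 h): 350·exp(−0.03014·1) = 339.609 mg/L
C(13) = 30.413 + 196.048 + 194.354 + 421.057 + 339.609 = 1181.482 mg/L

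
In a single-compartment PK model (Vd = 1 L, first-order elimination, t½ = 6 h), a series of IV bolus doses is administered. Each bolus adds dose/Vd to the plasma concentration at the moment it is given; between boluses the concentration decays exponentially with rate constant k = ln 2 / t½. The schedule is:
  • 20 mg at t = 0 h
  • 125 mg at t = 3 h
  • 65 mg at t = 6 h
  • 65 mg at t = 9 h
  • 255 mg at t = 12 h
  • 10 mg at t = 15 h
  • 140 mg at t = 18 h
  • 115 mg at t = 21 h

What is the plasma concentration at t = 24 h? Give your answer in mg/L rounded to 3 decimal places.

250.517 mg/L

k = ln 2 / 6 = 0.11552 per h
Dose 1 (20 mg at t=0 h): 20·exp(−0.11552·24) = 1.250 mg/L
Dose 2 (125 mg at t=3 h): 125·exp(−0.11552·21) = 11.049 mg/L
Dose 3 (65 mg at t=6 h): 65·exp(−0.11552·18) = 8.125 mg/L
Dose 4 (65 mg at t=9 h): 65·exp(−0.11552·15) = 11.490 mg/L
Dose 5 (255 mg at t=12 h): 255·exp(−0.11552·12) = 63.750 mg/L
Dose 6 (10 mg at t=15 h): 10·exp(−0.11552·9) = 3.536 mg/L
Dose 7 (140 mg at t=18 h): 140·exp(−0.11552·6) = 70.000 mg/L
Dose 8 (115 mg at t=21 h): 115·exp(−0.11552·3) = 81.317 mg/L
C(24) = 1.250 + 11.049 + 8.125 + 11.490 + 63.750 + 3.536 + 70.000 + 81.317 = 250.517 mg/L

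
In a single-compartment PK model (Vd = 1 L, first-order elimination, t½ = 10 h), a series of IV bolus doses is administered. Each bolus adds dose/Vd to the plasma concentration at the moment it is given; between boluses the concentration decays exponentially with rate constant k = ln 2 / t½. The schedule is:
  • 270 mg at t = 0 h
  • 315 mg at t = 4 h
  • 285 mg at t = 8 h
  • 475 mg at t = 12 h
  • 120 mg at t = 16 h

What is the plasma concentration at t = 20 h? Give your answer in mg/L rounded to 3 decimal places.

659.224 mg/L

k = ln 2 / 10 = 0.06931 per h
Dose 1 (270 mg at t=0 h): 270·exp(−0.06931·20) = 67.500 mg/L
Dose 2 (315 mg at t=4 h): 315·exp(−0.06931·16) = 103.911 mg/L
Dose 3 (285 mg at t=8 h): 285·exp(−0.06931·12) = 124.053 mg/L
Dose 4 (475 mg at t=12 h): 475·exp(−0.06931·8) = 272.816 mg/L
Dose 5 (120 mg at t=16 h): 120·exp(−0.06931·4) = 90.943 mg/L
C(20) = 67.500 + 103.911 + 124.053 + 272.816 + 90.943 = 659.224 mg/L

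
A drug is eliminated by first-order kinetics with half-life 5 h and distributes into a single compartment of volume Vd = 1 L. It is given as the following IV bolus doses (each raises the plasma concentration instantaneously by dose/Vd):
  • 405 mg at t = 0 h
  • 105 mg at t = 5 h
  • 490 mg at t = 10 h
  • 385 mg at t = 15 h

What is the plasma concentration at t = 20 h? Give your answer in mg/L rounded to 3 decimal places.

k = ln 2 / 5 = 0.13863 per h
Dose 1 (405 mg at t=0 h): 405·exp(−0.13863·20) = 25.312 mg/L
Dose 2 (105 mg at t=5 h): 105·exp(−0.13863·15) = 13.125 mg/L
Dose 3 (490 mg at t=10 h): 490·exp(−0.13863·10) = 122.500 mg/L
Dose 4 (385 mg at t=15 h): 385·exp(−0.13863·5) = 192.500 mg/L
C(20) = 25.312 + 13.125 + 122.500 + 192.500 = 353.438 mg/L

353.438 mg/L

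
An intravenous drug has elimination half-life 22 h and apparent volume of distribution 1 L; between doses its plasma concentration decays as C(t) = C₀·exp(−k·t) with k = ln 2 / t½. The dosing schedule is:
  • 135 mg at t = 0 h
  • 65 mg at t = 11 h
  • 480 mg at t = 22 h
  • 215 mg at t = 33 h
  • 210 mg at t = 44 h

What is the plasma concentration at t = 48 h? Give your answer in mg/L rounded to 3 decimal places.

580.756 mg/L

k = ln 2 / 22 = 0.03151 per h
Dose 1 (135 mg at t=0 h): 135·exp(−0.03151·48) = 29.754 mg/L
Dose 2 (65 mg at t=11 h): 65·exp(−0.03151·37) = 20.260 mg/L
Dose 3 (480 mg at t=22 h): 480·exp(−0.03151·26) = 211.582 mg/L
Dose 4 (215 mg at t=33 h): 215·exp(−0.03151·15) = 134.027 mg/L
Dose 5 (210 mg at t=44 h): 210·exp(−0.03151·4) = 185.134 mg/L
C(48) = 29.754 + 20.260 + 211.582 + 134.027 + 185.134 = 580.756 mg/L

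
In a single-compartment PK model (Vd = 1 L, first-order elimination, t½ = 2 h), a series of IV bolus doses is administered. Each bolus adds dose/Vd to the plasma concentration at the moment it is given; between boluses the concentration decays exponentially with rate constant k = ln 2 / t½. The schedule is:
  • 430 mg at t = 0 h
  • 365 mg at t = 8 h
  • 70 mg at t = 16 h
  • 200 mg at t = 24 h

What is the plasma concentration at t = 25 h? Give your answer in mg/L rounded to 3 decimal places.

145.597 mg/L

k = ln 2 / 2 = 0.34657 per h
Dose 1 (430 mg at t=0 h): 430·exp(−0.34657·25) = 0.074 mg/L
Dose 2 (365 mg at t=8 h): 365·exp(−0.34657·17) = 1.008 mg/L
Dose 3 (70 mg at t=16 h): 70·exp(−0.34657·9) = 3.094 mg/L
Dose 4 (200 mg at t=24 h): 200·exp(−0.34657·1) = 141.421 mg/L
C(25) = 0.074 + 1.008 + 3.094 + 141.421 = 145.597 mg/L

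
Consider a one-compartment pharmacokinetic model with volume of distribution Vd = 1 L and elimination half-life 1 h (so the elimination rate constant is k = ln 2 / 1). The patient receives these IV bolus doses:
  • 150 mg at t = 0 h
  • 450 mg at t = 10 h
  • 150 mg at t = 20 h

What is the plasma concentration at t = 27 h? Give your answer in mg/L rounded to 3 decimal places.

1.175 mg/L

k = ln 2 / 1 = 0.69315 per h
Dose 1 (150 mg at t=0 h): 150·exp(−0.69315·27) = 0.000 mg/L
Dose 2 (450 mg at t=10 h): 450·exp(−0.69315·17) = 0.003 mg/L
Dose 3 (150 mg at t=20 h): 150·exp(−0.69315·7) = 1.172 mg/L
C(27) = 0.000 + 0.003 + 1.172 = 1.175 mg/L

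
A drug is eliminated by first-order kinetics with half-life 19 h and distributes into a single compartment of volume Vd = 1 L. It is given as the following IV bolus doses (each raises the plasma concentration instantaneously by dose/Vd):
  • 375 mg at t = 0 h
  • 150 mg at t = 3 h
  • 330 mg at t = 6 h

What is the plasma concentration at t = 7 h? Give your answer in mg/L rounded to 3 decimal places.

k = ln 2 / 19 = 0.03648 per h
Dose 1 (375 mg at t=0 h): 375·exp(−0.03648·7) = 290.486 mg/L
Dose 2 (150 mg at t=3 h): 150·exp(−0.03648·4) = 129.633 mg/L
Dose 3 (330 mg at t=6 h): 330·exp(−0.03648·1) = 318.178 mg/L
C(7) = 290.486 + 129.633 + 318.178 = 738.298 mg/L

738.298 mg/L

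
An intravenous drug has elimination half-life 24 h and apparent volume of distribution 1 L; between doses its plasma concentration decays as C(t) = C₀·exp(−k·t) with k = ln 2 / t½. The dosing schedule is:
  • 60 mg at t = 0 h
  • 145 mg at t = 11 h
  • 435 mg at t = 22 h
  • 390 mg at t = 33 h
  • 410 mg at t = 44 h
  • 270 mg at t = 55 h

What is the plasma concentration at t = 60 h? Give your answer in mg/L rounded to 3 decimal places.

k = ln 2 / 24 = 0.02888 per h
Dose 1 (60 mg at t=0 h): 60·exp(−0.02888·60) = 10.607 mg/L
Dose 2 (145 mg at t=11 h): 145·exp(−0.02888·49) = 35.218 mg/L
Dose 3 (435 mg at t=22 h): 435·exp(−0.02888·38) = 145.164 mg/L
Dose 4 (390 mg at t=33 h): 390·exp(−0.02888·27) = 178.816 mg/L
Dose 5 (410 mg at t=44 h): 410·exp(−0.02888·16) = 258.284 mg/L
Dose 6 (270 mg at t=55 h): 270·exp(−0.02888·5) = 233.695 mg/L
C(60) = 10.607 + 35.218 + 145.164 + 178.816 + 258.284 + 233.695 = 861.783 mg/L

861.783 mg/L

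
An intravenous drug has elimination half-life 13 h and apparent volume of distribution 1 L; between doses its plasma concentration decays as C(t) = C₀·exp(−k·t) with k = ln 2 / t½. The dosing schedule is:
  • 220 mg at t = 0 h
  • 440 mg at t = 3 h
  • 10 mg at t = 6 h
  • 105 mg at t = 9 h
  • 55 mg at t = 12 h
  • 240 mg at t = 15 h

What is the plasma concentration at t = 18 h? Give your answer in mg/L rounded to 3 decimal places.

k = ln 2 / 13 = 0.05332 per h
Dose 1 (220 mg at t=0 h): 220·exp(−0.05332·18) = 84.258 mg/L
Dose 2 (440 mg at t=3 h): 440·exp(−0.05332·15) = 197.747 mg/L
Dose 3 (10 mg at t=6 h): 10·exp(−0.05332·12) = 5.274 mg/L
Dose 4 (105 mg at t=9 h): 105·exp(−0.05332·9) = 64.981 mg/L
Dose 5 (55 mg at t=12 h): 55·exp(−0.05332·6) = 39.942 mg/L
Dose 6 (240 mg at t=15 h): 240·exp(−0.05332·3) = 204.523 mg/L
C(18) = 84.258 + 197.747 + 5.274 + 64.981 + 39.942 + 204.523 = 596.725 mg/L

596.725 mg/L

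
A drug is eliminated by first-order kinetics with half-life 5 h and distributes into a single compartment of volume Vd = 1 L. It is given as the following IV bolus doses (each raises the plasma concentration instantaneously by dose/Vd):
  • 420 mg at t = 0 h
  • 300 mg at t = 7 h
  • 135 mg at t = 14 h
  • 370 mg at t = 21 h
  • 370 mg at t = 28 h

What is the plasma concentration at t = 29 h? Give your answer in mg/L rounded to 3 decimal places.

482.781 mg/L

k = ln 2 / 5 = 0.13863 per h
Dose 1 (420 mg at t=0 h): 420·exp(−0.13863·29) = 7.538 mg/L
Dose 2 (300 mg at t=7 h): 300·exp(−0.13863·22) = 14.210 mg/L
Dose 3 (135 mg at t=14 h): 135·exp(−0.13863·15) = 16.875 mg/L
Dose 4 (370 mg at t=21 h): 370·exp(−0.13863·8) = 122.054 mg/L
Dose 5 (370 mg at t=28 h): 370·exp(−0.13863·1) = 322.104 mg/L
C(29) = 7.538 + 14.210 + 16.875 + 122.054 + 322.104 = 482.781 mg/L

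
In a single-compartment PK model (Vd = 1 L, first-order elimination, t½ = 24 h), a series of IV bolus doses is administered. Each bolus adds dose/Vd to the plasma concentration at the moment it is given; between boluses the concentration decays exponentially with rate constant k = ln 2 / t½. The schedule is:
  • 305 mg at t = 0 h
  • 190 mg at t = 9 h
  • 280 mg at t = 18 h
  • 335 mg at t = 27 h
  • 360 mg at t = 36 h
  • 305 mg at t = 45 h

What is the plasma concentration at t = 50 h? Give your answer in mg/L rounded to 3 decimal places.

917.899 mg/L

k = ln 2 / 24 = 0.02888 per h
Dose 1 (305 mg at t=0 h): 305·exp(−0.02888·50) = 71.970 mg/L
Dose 2 (190 mg at t=9 h): 190·exp(−0.02888·41) = 58.143 mg/L
Dose 3 (280 mg at t=18 h): 280·exp(−0.02888·32) = 111.118 mg/L
Dose 4 (335 mg at t=27 h): 335·exp(−0.02888·23) = 172.408 mg/L
Dose 5 (360 mg at t=36 h): 360·exp(−0.02888·14) = 240.271 mg/L
Dose 6 (305 mg at t=45 h): 305·exp(−0.02888·5) = 263.989 mg/L
C(50) = 71.970 + 58.143 + 111.118 + 172.408 + 240.271 + 263.989 = 917.899 mg/L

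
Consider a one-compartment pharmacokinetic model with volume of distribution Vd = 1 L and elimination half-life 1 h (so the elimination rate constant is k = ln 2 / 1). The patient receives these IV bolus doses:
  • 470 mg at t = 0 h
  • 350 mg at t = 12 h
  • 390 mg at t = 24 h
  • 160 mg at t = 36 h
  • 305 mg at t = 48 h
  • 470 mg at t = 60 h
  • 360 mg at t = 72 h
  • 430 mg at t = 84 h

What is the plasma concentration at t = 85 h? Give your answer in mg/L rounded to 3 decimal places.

k = ln 2 / 1 = 0.69315 per h
Dose 1 (470 mg at t=0 h): 470·exp(−0.69315·85) = 0.000 mg/L
Dose 2 (350 mg at t=12 h): 350·exp(−0.69315·73) = 0.000 mg/L
Dose 3 (390 mg at t=24 h): 390·exp(−0.69315·61) = 0.000 mg/L
Dose 4 (160 mg at t=36 h): 160·exp(−0.69315·49) = 0.000 mg/L
Dose 5 (305 mg at t=48 h): 305·exp(−0.69315·37) = 0.000 mg/L
Dose 6 (470 mg at t=60 h): 470·exp(−0.69315·25) = 0.000 mg/L
Dose 7 (360 mg at t=72 h): 360·exp(−0.69315·13) = 0.044 mg/L
Dose 8 (430 mg at t=84 h): 430·exp(−0.69315·1) = 215.000 mg/L
C(85) = 0.000 + 0.000 + 0.000 + 0.000 + 0.000 + 0.000 + 0.044 + 215.000 = 215.044 mg/L

215.044 mg/L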